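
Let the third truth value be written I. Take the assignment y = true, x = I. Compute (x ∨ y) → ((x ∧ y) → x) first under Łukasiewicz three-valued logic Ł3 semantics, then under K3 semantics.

In Łukasiewicz three-valued logic Ł3: x ∨ y = I ∨ true = true
x ∧ y = I ∧ true = I
(x ∧ y) → x = I → I = true
(x ∨ y) → ((x ∧ y) → x) = true → true = true
In K3: x ∨ y = I ∨ true = true
x ∧ y = I ∧ true = I
(x ∧ y) → x = I → I = I  [¬I ∨ I]
(x ∨ y) → ((x ∧ y) → x) = true → I = I
They differ because Łukasiewicz three-valued logic Ł3 and K3 treat I differently under implication.

true; I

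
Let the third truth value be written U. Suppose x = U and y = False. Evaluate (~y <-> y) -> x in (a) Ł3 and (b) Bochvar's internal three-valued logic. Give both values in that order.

In Ł3: ~y = ~False = True
~y <-> y = True <-> False = False
(~y <-> y) -> x = False -> U = True
In Bochvar's internal three-valued logic: ~y = ~False = True
~y <-> y = True <-> False = False
(~y <-> y) -> x = False -> U = U  [any arg is the third value ⇒ result is the third value]
They differ because Ł3 and Bochvar's internal three-valued logic treat U differently under the binary connectives.

True; U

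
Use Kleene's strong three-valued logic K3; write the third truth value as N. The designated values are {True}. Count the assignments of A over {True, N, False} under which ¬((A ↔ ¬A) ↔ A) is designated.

1

A=True: True ✓
A=N: N ·
A=False: False ·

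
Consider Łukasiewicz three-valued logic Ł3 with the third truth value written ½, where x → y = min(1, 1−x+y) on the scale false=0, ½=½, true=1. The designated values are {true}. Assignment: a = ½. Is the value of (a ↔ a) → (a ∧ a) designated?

a ↔ a = ½ ↔ ½ = true  [1 − |½−½|]
a ∧ a = ½ ∧ ½ = ½
(a ↔ a) → (a ∧ a) = true → ½ = ½
½ ∉ {true}.

No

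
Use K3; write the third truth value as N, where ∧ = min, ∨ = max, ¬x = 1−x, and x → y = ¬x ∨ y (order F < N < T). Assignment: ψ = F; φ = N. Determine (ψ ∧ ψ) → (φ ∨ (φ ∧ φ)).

T

ψ ∧ ψ = F ∧ F = F
φ ∧ φ = N ∧ N = N
φ ∨ (φ ∧ φ) = N ∨ N = N
(ψ ∧ ψ) → (φ ∨ (φ ∧ φ)) = F → N = T  [¬F ∨ N]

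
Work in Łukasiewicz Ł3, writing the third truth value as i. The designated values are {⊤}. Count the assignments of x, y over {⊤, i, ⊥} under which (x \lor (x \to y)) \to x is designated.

4

Designated under: (x=⊤, y=⊤); (x=⊤, y=i); (x=⊤, y=⊥); (x=i, y=⊥).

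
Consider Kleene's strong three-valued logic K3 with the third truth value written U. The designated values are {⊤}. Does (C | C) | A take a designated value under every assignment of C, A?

No

Countermodel: C=U, A=U gives U, which is not designated.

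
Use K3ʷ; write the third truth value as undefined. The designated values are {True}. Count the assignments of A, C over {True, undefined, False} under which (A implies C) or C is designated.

3

Designated under: (A=True, C=True); (A=False, C=True); (A=False, C=False).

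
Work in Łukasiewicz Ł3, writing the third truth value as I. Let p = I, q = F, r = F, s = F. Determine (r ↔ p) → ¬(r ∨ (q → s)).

r ↔ p = F ↔ I = I  [1 − |0−½|]
q → s = F → F = T
r ∨ (q → s) = F ∨ T = T
¬(r ∨ (q → s)) = ¬T = F
(r ↔ p) → ¬(r ∨ (q → s)) = I → F = I

I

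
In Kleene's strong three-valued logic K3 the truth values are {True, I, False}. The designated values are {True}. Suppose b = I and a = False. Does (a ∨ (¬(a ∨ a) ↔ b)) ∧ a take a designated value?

No

a ∨ a = False ∨ False = False
¬(a ∨ a) = ¬False = True
¬(a ∨ a) ↔ b = True ↔ I = I
a ∨ (¬(a ∨ a) ↔ b) = False ∨ I = I
(a ∨ (¬(a ∨ a) ↔ b)) ∧ a = I ∧ False = False
False ∉ {True}.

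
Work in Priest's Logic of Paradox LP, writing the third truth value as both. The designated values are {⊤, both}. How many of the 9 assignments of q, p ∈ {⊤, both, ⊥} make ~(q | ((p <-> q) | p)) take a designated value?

Designated under: (q=both, p=both); (q=both, p=⊥); (q=⊥, p=both).

3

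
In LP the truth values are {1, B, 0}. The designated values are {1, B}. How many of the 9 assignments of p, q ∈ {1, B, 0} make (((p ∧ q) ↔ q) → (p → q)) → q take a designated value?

Of the 9 assignments, 8 give a value in {1, B}.

8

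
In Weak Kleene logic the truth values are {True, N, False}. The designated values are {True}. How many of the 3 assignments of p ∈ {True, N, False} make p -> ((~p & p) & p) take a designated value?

1

p=True: False ·
p=N: N ·
p=False: True ✓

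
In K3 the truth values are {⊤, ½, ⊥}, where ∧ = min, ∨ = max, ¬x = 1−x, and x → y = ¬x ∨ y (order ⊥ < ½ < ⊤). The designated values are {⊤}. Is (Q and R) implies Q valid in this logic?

Countermodel: Q=½, R=⊤ gives ½, which is not designated.

No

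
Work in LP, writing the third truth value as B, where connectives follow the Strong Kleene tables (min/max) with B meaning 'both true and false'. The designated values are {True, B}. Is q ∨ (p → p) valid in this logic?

Yes

Every assignment of q, p over {True, B, False} gives a value in {True, B}.
In particular, with q=B, p=B: q ∨ (p → p) = B.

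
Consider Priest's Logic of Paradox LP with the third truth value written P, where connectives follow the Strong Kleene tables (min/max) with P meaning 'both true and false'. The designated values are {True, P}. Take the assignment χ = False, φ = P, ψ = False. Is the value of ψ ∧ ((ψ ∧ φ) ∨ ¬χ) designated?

No

ψ ∧ φ = False ∧ P = False
¬χ = ¬False = True
(ψ ∧ φ) ∨ ¬χ = False ∨ True = True
ψ ∧ ((ψ ∧ φ) ∨ ¬χ) = False ∧ True = False
False ∉ {True, P}.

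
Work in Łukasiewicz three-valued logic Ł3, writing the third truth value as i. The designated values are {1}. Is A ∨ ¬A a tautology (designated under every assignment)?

No

Countermodel: A=i gives i, which is not designated.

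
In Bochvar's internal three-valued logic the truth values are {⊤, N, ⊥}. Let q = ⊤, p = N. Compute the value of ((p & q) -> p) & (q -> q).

p & q = N & ⊤ = N
(p & q) -> p = N -> N = N  [any arg is the third value ⇒ result is the third value]
q -> q = ⊤ -> ⊤ = ⊤
((p & q) -> p) & (q -> q) = N & ⊤ = N

N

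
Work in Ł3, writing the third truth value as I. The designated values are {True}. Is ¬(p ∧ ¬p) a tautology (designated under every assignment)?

No

Countermodel: p=I gives I, which is not designated.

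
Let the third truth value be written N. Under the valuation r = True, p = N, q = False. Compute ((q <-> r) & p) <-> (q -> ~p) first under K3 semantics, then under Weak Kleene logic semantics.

In K3: q <-> r = False <-> True = False
(q <-> r) & p = False & N = False
~p = ~N = N
q -> ~p = False -> N = True  [~False | N]
((q <-> r) & p) <-> (q -> ~p) = False <-> True = False
In Weak Kleene logic: q <-> r = False <-> True = False
(q <-> r) & p = False & N = N
~p = ~N = N
q -> ~p = False -> N = N  [any arg is the third value ⇒ result is the third value]
((q <-> r) & p) <-> (q -> ~p) = N <-> N = N
They differ because K3 and Weak Kleene logic treat N differently under the binary connectives.

False; N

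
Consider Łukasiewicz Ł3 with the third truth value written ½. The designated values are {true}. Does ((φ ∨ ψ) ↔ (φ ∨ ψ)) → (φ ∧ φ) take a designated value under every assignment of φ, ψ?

Countermodel: φ=½, ψ=true gives ½, which is not designated.

No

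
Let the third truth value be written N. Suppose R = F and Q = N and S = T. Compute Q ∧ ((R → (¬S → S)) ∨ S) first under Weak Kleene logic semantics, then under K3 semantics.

In Weak Kleene logic: ¬S = ¬T = F
¬S → S = F → T = T
R → (¬S → S) = F → T = T
(R → (¬S → S)) ∨ S = T ∨ T = T
Q ∧ ((R → (¬S → S)) ∨ S) = N ∧ T = N
In K3: ¬S = ¬T = F
¬S → S = F → T = T
R → (¬S → S) = F → T = T
(R → (¬S → S)) ∨ S = T ∨ T = T
Q ∧ ((R → (¬S → S)) ∨ S) = N ∧ T = N

N; N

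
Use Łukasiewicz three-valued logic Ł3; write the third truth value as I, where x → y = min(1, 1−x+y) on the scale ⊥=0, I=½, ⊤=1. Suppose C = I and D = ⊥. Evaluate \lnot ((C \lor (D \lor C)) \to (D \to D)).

D \lor C = ⊥ \lor I = I
C \lor (D \lor C) = I \lor I = I
D \to D = ⊥ \to ⊥ = ⊤
(C \lor (D \lor C)) \to (D \to D) = I \to ⊤ = ⊤  [min(1, 1−½+1)]
\lnot ((C \lor (D \lor C)) \to (D \to D)) = \lnot ⊤ = ⊥

⊥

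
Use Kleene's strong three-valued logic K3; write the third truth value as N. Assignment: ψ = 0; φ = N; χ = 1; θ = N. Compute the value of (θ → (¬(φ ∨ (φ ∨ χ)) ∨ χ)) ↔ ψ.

0

φ ∨ χ = N ∨ 1 = 1
φ ∨ (φ ∨ χ) = N ∨ 1 = 1
¬(φ ∨ (φ ∨ χ)) = ¬1 = 0
¬(φ ∨ (φ ∨ χ)) ∨ χ = 0 ∨ 1 = 1
θ → (¬(φ ∨ (φ ∨ χ)) ∨ χ) = N → 1 = 1  [¬N ∨ 1]
(θ → (¬(φ ∨ (φ ∨ χ)) ∨ χ)) ↔ ψ = 1 ↔ 0 = 0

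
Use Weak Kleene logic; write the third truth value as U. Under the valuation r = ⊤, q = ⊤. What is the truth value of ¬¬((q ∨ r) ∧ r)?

q ∨ r = ⊤ ∨ ⊤ = ⊤
(q ∨ r) ∧ r = ⊤ ∧ ⊤ = ⊤
¬((q ∨ r) ∧ r) = ¬⊤ = ⊥
¬¬((q ∨ r) ∧ r) = ¬⊥ = ⊤

⊤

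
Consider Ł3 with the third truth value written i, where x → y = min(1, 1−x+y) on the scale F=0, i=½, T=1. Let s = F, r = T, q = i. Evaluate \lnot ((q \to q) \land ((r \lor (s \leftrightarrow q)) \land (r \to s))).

q \to q = i \to i = T  [min(1, 1−½+½)]
s \leftrightarrow q = F \leftrightarrow i = i
r \lor (s \leftrightarrow q) = T \lor i = T
r \to s = T \to F = F
(r \lor (s \leftrightarrow q)) \land (r \to s) = T \land F = F
(q \to q) \land ((r \lor (s \leftrightarrow q)) \land (r \to s)) = T \land F = F
\lnot ((q \to q) \land ((r \lor (s \leftrightarrow q)) \land (r \to s))) = \lnot F = T

T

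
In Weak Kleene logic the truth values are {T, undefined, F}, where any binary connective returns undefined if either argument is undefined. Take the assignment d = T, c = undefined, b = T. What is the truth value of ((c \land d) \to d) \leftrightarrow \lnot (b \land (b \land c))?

c \land d = undefined \land T = undefined
(c \land d) \to d = undefined \to T = undefined
b \land c = T \land undefined = undefined
b \land (b \land c) = T \land undefined = undefined
\lnot (b \land (b \land c)) = \lnot undefined = undefined
((c \land d) \to d) \leftrightarrow \lnot (b \land (b \land c)) = undefined \leftrightarrow undefined = undefined

undefined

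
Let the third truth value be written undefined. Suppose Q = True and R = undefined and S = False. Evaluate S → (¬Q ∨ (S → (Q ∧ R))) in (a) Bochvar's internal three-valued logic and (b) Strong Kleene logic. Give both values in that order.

In Bochvar's internal three-valued logic: ¬Q = ¬True = False
Q ∧ R = True ∧ undefined = undefined
S → (Q ∧ R) = False → undefined = undefined  [any arg is the third value ⇒ result is the third value]
¬Q ∨ (S → (Q ∧ R)) = False ∨ undefined = undefined
S → (¬Q ∨ (S → (Q ∧ R))) = False → undefined = undefined
In Strong Kleene logic: ¬Q = ¬True = False
Q ∧ R = True ∧ undefined = undefined
S → (Q ∧ R) = False → undefined = True  [¬False ∨ undefined]
¬Q ∨ (S → (Q ∧ R)) = False ∨ True = True
S → (¬Q ∨ (S → (Q ∧ R))) = False → True = True
They differ because Bochvar's internal three-valued logic and Strong Kleene logic treat undefined differently under the binary connectives.

undefined; True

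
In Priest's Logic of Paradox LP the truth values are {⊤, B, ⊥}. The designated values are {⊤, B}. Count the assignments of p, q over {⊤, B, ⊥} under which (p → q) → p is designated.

6

Of the 9 assignments, 6 give a value in {⊤, B}.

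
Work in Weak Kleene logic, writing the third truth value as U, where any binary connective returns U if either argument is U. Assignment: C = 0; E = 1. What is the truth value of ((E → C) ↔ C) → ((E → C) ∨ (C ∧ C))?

0

E → C = 1 → 0 = 0
(E → C) ↔ C = 0 ↔ 0 = 1
E → C = 1 → 0 = 0
C ∧ C = 0 ∧ 0 = 0
(E → C) ∨ (C ∧ C) = 0 ∨ 0 = 0
((E → C) ↔ C) → ((E → C) ∨ (C ∧ C)) = 1 → 0 = 0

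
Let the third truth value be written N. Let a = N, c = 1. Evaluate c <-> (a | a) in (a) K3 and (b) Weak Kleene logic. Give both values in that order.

N; N

In K3: a | a = N | N = N
c <-> (a | a) = 1 <-> N = N
In Weak Kleene logic: a | a = N | N = N
c <-> (a | a) = 1 <-> N = N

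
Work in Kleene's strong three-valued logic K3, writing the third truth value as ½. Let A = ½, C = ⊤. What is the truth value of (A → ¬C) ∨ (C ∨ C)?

¬C = ¬⊤ = ⊥
A → ¬C = ½ → ⊥ = ½
C ∨ C = ⊤ ∨ ⊤ = ⊤
(A → ¬C) ∨ (C ∨ C) = ½ ∨ ⊤ = ⊤

⊤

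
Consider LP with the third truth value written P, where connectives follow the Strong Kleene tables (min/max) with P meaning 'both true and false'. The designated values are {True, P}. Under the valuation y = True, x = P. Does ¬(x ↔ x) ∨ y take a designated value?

Yes

x ↔ x = P ↔ P = P
¬(x ↔ x) = ¬P = P
¬(x ↔ x) ∨ y = P ∨ True = True
True ∈ {True, P}.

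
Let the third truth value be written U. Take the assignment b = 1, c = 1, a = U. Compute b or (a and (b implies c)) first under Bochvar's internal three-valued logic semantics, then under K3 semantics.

In Bochvar's internal three-valued logic: b implies c = 1 implies 1 = 1
a and (b implies c) = U and 1 = U
b or (a and (b implies c)) = 1 or U = U
In K3: b implies c = 1 implies 1 = 1
a and (b implies c) = U and 1 = U
b or (a and (b implies c)) = 1 or U = 1
They differ because Bochvar's internal three-valued logic and K3 treat U differently under the binary connectives.

U; 1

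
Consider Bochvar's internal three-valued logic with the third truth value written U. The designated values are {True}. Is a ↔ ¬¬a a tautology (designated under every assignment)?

No

Countermodel: a=U gives U, which is not designated.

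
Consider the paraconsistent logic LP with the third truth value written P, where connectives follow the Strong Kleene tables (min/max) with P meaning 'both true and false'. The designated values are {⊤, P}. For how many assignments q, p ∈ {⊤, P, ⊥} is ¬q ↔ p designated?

Of the 9 assignments, 7 give a value in {⊤, P}.

7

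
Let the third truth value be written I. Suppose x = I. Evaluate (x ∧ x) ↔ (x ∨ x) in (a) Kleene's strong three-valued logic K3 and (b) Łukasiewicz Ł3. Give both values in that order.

I; 1

In Kleene's strong three-valued logic K3: x ∧ x = I ∧ I = I
x ∨ x = I ∨ I = I
(x ∧ x) ↔ (x ∨ x) = I ↔ I = I
In Łukasiewicz Ł3: x ∧ x = I ∧ I = I
x ∨ x = I ∨ I = I
(x ∧ x) ↔ (x ∨ x) = I ↔ I = 1  [1 − |½−½|]
They differ because Kleene's strong three-valued logic K3 and Łukasiewicz Ł3 treat I differently under implication.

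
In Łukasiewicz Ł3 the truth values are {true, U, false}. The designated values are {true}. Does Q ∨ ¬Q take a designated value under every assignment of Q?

Countermodel: Q=U gives U, which is not designated.

No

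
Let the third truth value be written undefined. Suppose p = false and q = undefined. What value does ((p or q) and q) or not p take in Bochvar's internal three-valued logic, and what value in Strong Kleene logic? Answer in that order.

In Bochvar's internal three-valued logic: p or q = false or undefined = undefined
(p or q) and q = undefined and undefined = undefined
not p = not false = true
((p or q) and q) or not p = undefined or true = undefined
In Strong Kleene logic: p or q = false or undefined = undefined
(p or q) and q = undefined and undefined = undefined
not p = not false = true
((p or q) and q) or not p = undefined or true = true
They differ because Bochvar's internal three-valued logic and Strong Kleene logic treat undefined differently under the binary connectives.

undefined; true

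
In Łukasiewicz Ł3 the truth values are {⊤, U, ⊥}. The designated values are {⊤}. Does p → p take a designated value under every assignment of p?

Every assignment of p over {⊤, U, ⊥} gives a value in {⊤}.
In particular, with p=U: p → p = ⊤.

Yes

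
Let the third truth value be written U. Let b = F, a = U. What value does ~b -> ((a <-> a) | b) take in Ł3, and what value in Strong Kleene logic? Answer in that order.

In Ł3: ~b = ~F = T
a <-> a = U <-> U = T  [1 − |½−½|]
(a <-> a) | b = T | F = T
~b -> ((a <-> a) | b) = T -> T = T
In Strong Kleene logic: ~b = ~F = T
a <-> a = U <-> U = U
(a <-> a) | b = U | F = U
~b -> ((a <-> a) | b) = T -> U = U  [~T | U]
They differ because Ł3 and Strong Kleene logic treat U differently under implication.

T; U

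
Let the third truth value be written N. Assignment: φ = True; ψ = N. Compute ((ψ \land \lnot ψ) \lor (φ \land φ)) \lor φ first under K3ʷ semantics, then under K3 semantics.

N; True

In K3ʷ: \lnot ψ = \lnot N = N
ψ \land \lnot ψ = N \land N = N
φ \land φ = True \land True = True
(ψ \land \lnot ψ) \lor (φ \land φ) = N \lor True = N
((ψ \land \lnot ψ) \lor (φ \land φ)) \lor φ = N \lor True = N
In K3: \lnot ψ = \lnot N = N
ψ \land \lnot ψ = N \land N = N
φ \land φ = True \land True = True
(ψ \land \lnot ψ) \lor (φ \land φ) = N \lor True = True
((ψ \land \lnot ψ) \lor (φ \land φ)) \lor φ = True \lor True = True
They differ because K3ʷ and K3 treat N differently under the binary connectives.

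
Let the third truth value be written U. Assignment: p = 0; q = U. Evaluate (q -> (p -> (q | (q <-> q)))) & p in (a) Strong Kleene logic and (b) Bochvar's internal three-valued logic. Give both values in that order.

In Strong Kleene logic: q <-> q = U <-> U = U
q | (q <-> q) = U | U = U
p -> (q | (q <-> q)) = 0 -> U = 1  [~0 | U]
q -> (p -> (q | (q <-> q))) = U -> 1 = 1
(q -> (p -> (q | (q <-> q)))) & p = 1 & 0 = 0
In Bochvar's internal three-valued logic: q <-> q = U <-> U = U
q | (q <-> q) = U | U = U
p -> (q | (q <-> q)) = 0 -> U = U  [any arg is the third value ⇒ result is the third value]
q -> (p -> (q | (q <-> q))) = U -> U = U
(q -> (p -> (q | (q <-> q)))) & p = U & 0 = U
They differ because Strong Kleene logic and Bochvar's internal three-valued logic treat U differently under the binary connectives.

0; U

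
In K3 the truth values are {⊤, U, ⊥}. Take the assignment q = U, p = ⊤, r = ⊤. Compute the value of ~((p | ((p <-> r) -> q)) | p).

⊥

p <-> r = ⊤ <-> ⊤ = ⊤
(p <-> r) -> q = ⊤ -> U = U  [~⊤ | U]
p | ((p <-> r) -> q) = ⊤ | U = ⊤
(p | ((p <-> r) -> q)) | p = ⊤ | ⊤ = ⊤
~((p | ((p <-> r) -> q)) | p) = ~⊤ = ⊥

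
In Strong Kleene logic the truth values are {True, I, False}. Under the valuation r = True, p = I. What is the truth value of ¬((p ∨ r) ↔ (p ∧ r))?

p ∨ r = I ∨ True = True
p ∧ r = I ∧ True = I
(p ∨ r) ↔ (p ∧ r) = True ↔ I = I
¬((p ∨ r) ↔ (p ∧ r)) = ¬I = I

I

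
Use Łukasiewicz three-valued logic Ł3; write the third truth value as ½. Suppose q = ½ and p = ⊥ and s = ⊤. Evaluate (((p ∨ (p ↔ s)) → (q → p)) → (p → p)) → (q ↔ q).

⊤

p ↔ s = ⊥ ↔ ⊤ = ⊥
p ∨ (p ↔ s) = ⊥ ∨ ⊥ = ⊥
q → p = ½ → ⊥ = ½
(p ∨ (p ↔ s)) → (q → p) = ⊥ → ½ = ⊤
p → p = ⊥ → ⊥ = ⊤
((p ∨ (p ↔ s)) → (q → p)) → (p → p) = ⊤ → ⊤ = ⊤
q ↔ q = ½ ↔ ½ = ⊤
(((p ∨ (p ↔ s)) → (q → p)) → (p → p)) → (q ↔ q) = ⊤ → ⊤ = ⊤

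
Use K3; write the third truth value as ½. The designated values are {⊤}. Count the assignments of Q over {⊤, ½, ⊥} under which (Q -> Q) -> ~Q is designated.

Q=⊤: ⊥ ·
Q=½: ½ ·
Q=⊥: ⊤ ✓

1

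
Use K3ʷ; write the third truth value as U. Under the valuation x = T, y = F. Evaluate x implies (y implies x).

T

y implies x = F implies T = T
x implies (y implies x) = T implies T = T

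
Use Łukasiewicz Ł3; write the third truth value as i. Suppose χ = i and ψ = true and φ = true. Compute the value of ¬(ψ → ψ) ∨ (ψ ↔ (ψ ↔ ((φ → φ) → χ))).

i

ψ → ψ = true → true = true
¬(ψ → ψ) = ¬true = false
φ → φ = true → true = true
(φ → φ) → χ = true → i = i
ψ ↔ ((φ → φ) → χ) = true ↔ i = i
ψ ↔ (ψ ↔ ((φ → φ) → χ)) = true ↔ i = i
¬(ψ → ψ) ∨ (ψ ↔ (ψ ↔ ((φ → φ) → χ))) = false ∨ i = i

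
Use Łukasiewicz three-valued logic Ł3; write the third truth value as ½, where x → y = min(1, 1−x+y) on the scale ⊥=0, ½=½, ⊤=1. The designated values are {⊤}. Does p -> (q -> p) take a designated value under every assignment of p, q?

Every assignment of p, q over {⊤, ½, ⊥} gives a value in {⊤}.
In particular, with p=½, q=½: p -> (q -> p) = ⊤.

Yes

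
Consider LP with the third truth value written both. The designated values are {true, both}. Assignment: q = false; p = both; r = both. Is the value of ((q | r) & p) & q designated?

q | r = false | both = both
(q | r) & p = both & both = both
((q | r) & p) & q = both & false = false
false ∉ {true, both}.

No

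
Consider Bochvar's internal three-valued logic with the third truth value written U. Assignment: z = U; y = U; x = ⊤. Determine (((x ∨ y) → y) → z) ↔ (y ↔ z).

U

x ∨ y = ⊤ ∨ U = U
(x ∨ y) → y = U → U = U
((x ∨ y) → y) → z = U → U = U
y ↔ z = U ↔ U = U
(((x ∨ y) → y) → z) ↔ (y ↔ z) = U ↔ U = U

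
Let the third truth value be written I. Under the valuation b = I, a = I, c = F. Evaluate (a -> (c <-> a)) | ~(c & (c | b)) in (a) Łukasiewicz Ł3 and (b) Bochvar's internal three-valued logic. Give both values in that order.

T; I

In Łukasiewicz Ł3: c <-> a = F <-> I = I  [1 − |0−½|]
a -> (c <-> a) = I -> I = T
c | b = F | I = I
c & (c | b) = F & I = F
~(c & (c | b)) = ~F = T
(a -> (c <-> a)) | ~(c & (c | b)) = T | T = T
In Bochvar's internal three-valued logic: c <-> a = F <-> I = I
a -> (c <-> a) = I -> I = I
c | b = F | I = I
c & (c | b) = F & I = I
~(c & (c | b)) = ~I = I
(a -> (c <-> a)) | ~(c & (c | b)) = I | I = I
They differ because Łukasiewicz Ł3 and Bochvar's internal three-valued logic treat I differently under the binary connectives.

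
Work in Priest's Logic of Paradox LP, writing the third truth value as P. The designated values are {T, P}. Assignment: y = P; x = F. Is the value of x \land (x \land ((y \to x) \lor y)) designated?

y \to x = P \to F = P  [\lnot P \lor F]
(y \to x) \lor y = P \lor P = P
x \land ((y \to x) \lor y) = F \land P = F
x \land (x \land ((y \to x) \lor y)) = F \land F = F
F ∉ {T, P}.

No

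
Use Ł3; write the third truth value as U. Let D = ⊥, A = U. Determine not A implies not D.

not A = not U = U
not D = not ⊥ = ⊤
not A implies not D = U implies ⊤ = ⊤

⊤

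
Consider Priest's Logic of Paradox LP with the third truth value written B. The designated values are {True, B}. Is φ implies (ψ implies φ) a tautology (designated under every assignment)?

Every assignment of φ, ψ over {True, B, False} gives a value in {True, B}.
In particular, with φ=B, ψ=B: φ implies (ψ implies φ) = B.

Yes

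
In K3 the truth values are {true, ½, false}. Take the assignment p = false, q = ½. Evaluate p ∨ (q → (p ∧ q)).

p ∧ q = false ∧ ½ = false
q → (p ∧ q) = ½ → false = ½  [¬½ ∨ false]
p ∨ (q → (p ∧ q)) = false ∨ ½ = ½

½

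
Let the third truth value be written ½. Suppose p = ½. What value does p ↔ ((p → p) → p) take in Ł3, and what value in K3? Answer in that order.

T; ½

In Ł3: p → p = ½ → ½ = T  [min(1, 1−½+½)]
(p → p) → p = T → ½ = ½
p ↔ ((p → p) → p) = ½ ↔ ½ = T
In K3: p → p = ½ → ½ = ½  [¬½ ∨ ½]
(p → p) → p = ½ → ½ = ½
p ↔ ((p → p) → p) = ½ ↔ ½ = ½
They differ because Ł3 and K3 treat ½ differently under implication.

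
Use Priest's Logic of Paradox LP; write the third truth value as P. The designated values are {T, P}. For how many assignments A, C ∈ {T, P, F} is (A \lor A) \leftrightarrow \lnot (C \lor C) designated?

7

Of the 9 assignments, 7 give a value in {T, P}.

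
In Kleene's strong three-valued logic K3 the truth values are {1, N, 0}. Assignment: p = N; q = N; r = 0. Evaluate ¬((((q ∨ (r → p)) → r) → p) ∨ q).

r → p = 0 → N = 1  [¬0 ∨ N]
q ∨ (r → p) = N ∨ 1 = 1
(q ∨ (r → p)) → r = 1 → 0 = 0
((q ∨ (r → p)) → r) → p = 0 → N = 1
(((q ∨ (r → p)) → r) → p) ∨ q = 1 ∨ N = 1
¬((((q ∨ (r → p)) → r) → p) ∨ q) = ¬1 = 0

0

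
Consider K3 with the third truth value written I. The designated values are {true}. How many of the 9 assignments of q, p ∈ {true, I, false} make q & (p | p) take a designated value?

Designated under: (q=true, p=true).

1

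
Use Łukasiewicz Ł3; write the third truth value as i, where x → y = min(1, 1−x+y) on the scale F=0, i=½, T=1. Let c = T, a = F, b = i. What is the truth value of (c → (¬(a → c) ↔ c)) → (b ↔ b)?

a → c = F → T = T
¬(a → c) = ¬T = F
¬(a → c) ↔ c = F ↔ T = F
c → (¬(a → c) ↔ c) = T → F = F
b ↔ b = i ↔ i = T
(c → (¬(a → c) ↔ c)) → (b ↔ b) = F → T = T

T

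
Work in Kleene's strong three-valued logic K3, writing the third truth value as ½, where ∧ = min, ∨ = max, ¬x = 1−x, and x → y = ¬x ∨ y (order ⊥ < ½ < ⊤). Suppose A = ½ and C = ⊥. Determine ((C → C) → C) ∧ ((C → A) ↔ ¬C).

C → C = ⊥ → ⊥ = ⊤
(C → C) → C = ⊤ → ⊥ = ⊥
C → A = ⊥ → ½ = ⊤
¬C = ¬⊥ = ⊤
(C → A) ↔ ¬C = ⊤ ↔ ⊤ = ⊤
((C → C) → C) ∧ ((C → A) ↔ ¬C) = ⊥ ∧ ⊤ = ⊥

⊥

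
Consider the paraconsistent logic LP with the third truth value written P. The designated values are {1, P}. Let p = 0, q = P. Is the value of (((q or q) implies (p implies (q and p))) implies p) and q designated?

q or q = P or P = P
q and p = P and 0 = 0
p implies (q and p) = 0 implies 0 = 1
(q or q) implies (p implies (q and p)) = P implies 1 = 1  [not P or 1]
((q or q) implies (p implies (q and p))) implies p = 1 implies 0 = 0
(((q or q) implies (p implies (q and p))) implies p) and q = 0 and P = 0
0 ∉ {1, P}.

No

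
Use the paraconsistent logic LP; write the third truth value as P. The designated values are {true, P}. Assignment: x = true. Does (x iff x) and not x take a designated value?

x iff x = true iff true = true
not x = not true = false
(x iff x) and not x = true and false = false
false ∉ {true, P}.

No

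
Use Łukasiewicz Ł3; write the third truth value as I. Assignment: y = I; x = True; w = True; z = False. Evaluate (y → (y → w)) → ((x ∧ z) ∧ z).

False

y → w = I → True = True  [min(1, 1−½+1)]
y → (y → w) = I → True = True
x ∧ z = True ∧ False = False
(x ∧ z) ∧ z = False ∧ False = False
(y → (y → w)) → ((x ∧ z) ∧ z) = True → False = False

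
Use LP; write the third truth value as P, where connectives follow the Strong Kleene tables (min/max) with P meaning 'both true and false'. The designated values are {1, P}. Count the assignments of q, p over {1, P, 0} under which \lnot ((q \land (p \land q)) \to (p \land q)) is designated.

3

Designated under: (q=1, p=P); (q=P, p=1); (q=P, p=P).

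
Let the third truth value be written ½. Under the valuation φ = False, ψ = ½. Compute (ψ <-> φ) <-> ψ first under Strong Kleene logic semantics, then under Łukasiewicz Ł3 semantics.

½; True

In Strong Kleene logic: ψ <-> φ = ½ <-> False = ½
(ψ <-> φ) <-> ψ = ½ <-> ½ = ½
In Łukasiewicz Ł3: ψ <-> φ = ½ <-> False = ½
(ψ <-> φ) <-> ψ = ½ <-> ½ = True
They differ because Strong Kleene logic and Łukasiewicz Ł3 treat ½ differently under implication.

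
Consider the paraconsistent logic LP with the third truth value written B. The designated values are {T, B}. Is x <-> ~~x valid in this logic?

Every assignment of x over {T, B, F} gives a value in {T, B}.
In particular, with x=B: x <-> ~~x = B.

Yes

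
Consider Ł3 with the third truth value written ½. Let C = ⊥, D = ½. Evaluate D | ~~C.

~C = ~⊥ = ⊤
~~C = ~⊤ = ⊥
D | ~~C = ½ | ⊥ = ½

½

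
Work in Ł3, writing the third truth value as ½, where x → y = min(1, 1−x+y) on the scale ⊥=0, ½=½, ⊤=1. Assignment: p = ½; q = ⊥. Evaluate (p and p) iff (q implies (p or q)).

p and p = ½ and ½ = ½
p or q = ½ or ⊥ = ½
q implies (p or q) = ⊥ implies ½ = ⊤  [min(1, 1−0+½)]
(p and p) iff (q implies (p or q)) = ½ iff ⊤ = ½

½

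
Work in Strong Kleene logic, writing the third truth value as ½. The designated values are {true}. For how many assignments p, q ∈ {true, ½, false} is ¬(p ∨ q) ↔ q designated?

1

Designated under: (p=true, q=false).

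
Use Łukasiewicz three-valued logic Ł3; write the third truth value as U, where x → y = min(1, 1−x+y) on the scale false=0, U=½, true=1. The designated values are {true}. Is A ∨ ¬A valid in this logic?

No

Countermodel: A=U gives U, which is not designated.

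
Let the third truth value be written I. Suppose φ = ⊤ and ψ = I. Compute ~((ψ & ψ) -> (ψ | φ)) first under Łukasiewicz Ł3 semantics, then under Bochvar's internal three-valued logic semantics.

In Łukasiewicz Ł3: ψ & ψ = I & I = I
ψ | φ = I | ⊤ = ⊤
(ψ & ψ) -> (ψ | φ) = I -> ⊤ = ⊤
~((ψ & ψ) -> (ψ | φ)) = ~⊤ = ⊥
In Bochvar's internal three-valued logic: ψ & ψ = I & I = I
ψ | φ = I | ⊤ = I
(ψ & ψ) -> (ψ | φ) = I -> I = I
~((ψ & ψ) -> (ψ | φ)) = ~I = I
They differ because Łukasiewicz Ł3 and Bochvar's internal three-valued logic treat I differently under the binary connectives.

⊥; I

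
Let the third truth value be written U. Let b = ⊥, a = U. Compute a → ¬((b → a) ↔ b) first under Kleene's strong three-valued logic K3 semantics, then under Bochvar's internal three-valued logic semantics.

In Kleene's strong three-valued logic K3: b → a = ⊥ → U = ⊤  [¬⊥ ∨ U]
(b → a) ↔ b = ⊤ ↔ ⊥ = ⊥
¬((b → a) ↔ b) = ¬⊥ = ⊤
a → ¬((b → a) ↔ b) = U → ⊤ = ⊤
In Bochvar's internal three-valued logic: b → a = ⊥ → U = U  [any arg is the third value ⇒ result is the third value]
(b → a) ↔ b = U ↔ ⊥ = U
¬((b → a) ↔ b) = ¬U = U
a → ¬((b → a) ↔ b) = U → U = U
They differ because Kleene's strong three-valued logic K3 and Bochvar's internal three-valued logic treat U differently under the binary connectives.

⊤; U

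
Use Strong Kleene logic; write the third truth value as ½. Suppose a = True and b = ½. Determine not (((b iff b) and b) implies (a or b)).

b iff b = ½ iff ½ = ½
(b iff b) and b = ½ and ½ = ½
a or b = True or ½ = True
((b iff b) and b) implies (a or b) = ½ implies True = True  [not ½ or True]
not (((b iff b) and b) implies (a or b)) = not True = False

False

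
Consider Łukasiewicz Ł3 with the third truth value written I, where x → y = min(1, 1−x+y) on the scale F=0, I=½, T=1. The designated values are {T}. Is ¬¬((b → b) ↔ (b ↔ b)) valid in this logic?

Yes

Every assignment of b over {T, I, F} gives a value in {T}.
In particular, with b=I: ¬¬((b → b) ↔ (b ↔ b)) = T.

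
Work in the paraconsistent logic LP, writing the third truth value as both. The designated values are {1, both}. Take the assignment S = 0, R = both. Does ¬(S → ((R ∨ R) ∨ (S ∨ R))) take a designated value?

R ∨ R = both ∨ both = both
S ∨ R = 0 ∨ both = both
(R ∨ R) ∨ (S ∨ R) = both ∨ both = both
S → ((R ∨ R) ∨ (S ∨ R)) = 0 → both = 1  [¬0 ∨ both]
¬(S → ((R ∨ R) ∨ (S ∨ R))) = ¬1 = 0
0 ∉ {1, both}.

No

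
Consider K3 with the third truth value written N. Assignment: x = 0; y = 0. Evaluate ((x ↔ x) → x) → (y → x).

1

x ↔ x = 0 ↔ 0 = 1
(x ↔ x) → x = 1 → 0 = 0
y → x = 0 → 0 = 1
((x ↔ x) → x) → (y → x) = 0 → 1 = 1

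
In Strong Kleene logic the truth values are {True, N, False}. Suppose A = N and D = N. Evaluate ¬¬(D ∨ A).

N

D ∨ A = N ∨ N = N
¬(D ∨ A) = ¬N = N
¬¬(D ∨ A) = ¬N = N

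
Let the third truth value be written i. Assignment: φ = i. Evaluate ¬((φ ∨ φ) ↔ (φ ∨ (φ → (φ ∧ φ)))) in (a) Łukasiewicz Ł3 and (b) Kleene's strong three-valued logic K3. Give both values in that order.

i; i

In Łukasiewicz Ł3: φ ∨ φ = i ∨ i = i
φ ∧ φ = i ∧ i = i
φ → (φ ∧ φ) = i → i = T
φ ∨ (φ → (φ ∧ φ)) = i ∨ T = T
(φ ∨ φ) ↔ (φ ∨ (φ → (φ ∧ φ))) = i ↔ T = i
¬((φ ∨ φ) ↔ (φ ∨ (φ → (φ ∧ φ)))) = ¬i = i
In Kleene's strong three-valued logic K3: φ ∨ φ = i ∨ i = i
φ ∧ φ = i ∧ i = i
φ → (φ ∧ φ) = i → i = i
φ ∨ (φ → (φ ∧ φ)) = i ∨ i = i
(φ ∨ φ) ↔ (φ ∨ (φ → (φ ∧ φ))) = i ↔ i = i
¬((φ ∨ φ) ↔ (φ ∨ (φ → (φ ∧ φ)))) = ¬i = i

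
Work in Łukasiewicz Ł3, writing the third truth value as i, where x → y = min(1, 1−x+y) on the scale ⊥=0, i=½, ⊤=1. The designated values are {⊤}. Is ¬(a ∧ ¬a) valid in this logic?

No

Countermodel: a=i gives i, which is not designated.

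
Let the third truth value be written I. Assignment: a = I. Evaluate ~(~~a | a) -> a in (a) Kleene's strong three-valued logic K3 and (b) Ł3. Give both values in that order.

In Kleene's strong three-valued logic K3: ~a = ~I = I
~~a = ~I = I
~~a | a = I | I = I
~(~~a | a) = ~I = I
~(~~a | a) -> a = I -> I = I  [~I | I]
In Ł3: ~a = ~I = I
~~a = ~I = I
~~a | a = I | I = I
~(~~a | a) = ~I = I
~(~~a | a) -> a = I -> I = True  [min(1, 1−½+½)]
They differ because Kleene's strong three-valued logic K3 and Ł3 treat I differently under implication.

I; True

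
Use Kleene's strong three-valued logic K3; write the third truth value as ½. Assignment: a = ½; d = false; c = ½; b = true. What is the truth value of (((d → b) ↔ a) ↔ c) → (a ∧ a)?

d → b = false → true = true
(d → b) ↔ a = true ↔ ½ = ½
((d → b) ↔ a) ↔ c = ½ ↔ ½ = ½
a ∧ a = ½ ∧ ½ = ½
(((d → b) ↔ a) ↔ c) → (a ∧ a) = ½ → ½ = ½  [¬½ ∨ ½]

½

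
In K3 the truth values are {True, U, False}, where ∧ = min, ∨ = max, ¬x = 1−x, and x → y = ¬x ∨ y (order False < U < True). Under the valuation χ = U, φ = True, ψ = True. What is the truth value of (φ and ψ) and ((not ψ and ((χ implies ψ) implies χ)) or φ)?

φ and ψ = True and True = True
not ψ = not True = False
χ implies ψ = U implies True = True  [not U or True]
(χ implies ψ) implies χ = True implies U = U
not ψ and ((χ implies ψ) implies χ) = False and U = False
(not ψ and ((χ implies ψ) implies χ)) or φ = False or True = True
(φ and ψ) and ((not ψ and ((χ implies ψ) implies χ)) or φ) = True and True = True

True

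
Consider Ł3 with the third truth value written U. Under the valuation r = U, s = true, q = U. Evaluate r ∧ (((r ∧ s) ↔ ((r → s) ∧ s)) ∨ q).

r ∧ s = U ∧ true = U
r → s = U → true = true
(r → s) ∧ s = true ∧ true = true
(r ∧ s) ↔ ((r → s) ∧ s) = U ↔ true = U
((r ∧ s) ↔ ((r → s) ∧ s)) ∨ q = U ∨ U = U
r ∧ (((r ∧ s) ↔ ((r → s) ∧ s)) ∨ q) = U ∧ U = U

U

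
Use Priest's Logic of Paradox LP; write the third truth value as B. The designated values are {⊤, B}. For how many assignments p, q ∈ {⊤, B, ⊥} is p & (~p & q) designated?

Designated under: (p=B, q=⊤); (p=B, q=B).

2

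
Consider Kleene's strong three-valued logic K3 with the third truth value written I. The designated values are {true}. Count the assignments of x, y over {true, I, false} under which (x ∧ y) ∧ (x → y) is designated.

1

Designated under: (x=true, y=true).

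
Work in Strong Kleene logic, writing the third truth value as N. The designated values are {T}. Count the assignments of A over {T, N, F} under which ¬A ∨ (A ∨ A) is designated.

A=T: T ✓
A=N: N ·
A=F: T ✓

2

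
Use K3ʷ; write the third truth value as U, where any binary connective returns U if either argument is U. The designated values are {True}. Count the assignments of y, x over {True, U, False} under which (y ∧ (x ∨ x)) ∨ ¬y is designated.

3

Designated under: (y=True, x=True); (y=False, x=True); (y=False, x=False).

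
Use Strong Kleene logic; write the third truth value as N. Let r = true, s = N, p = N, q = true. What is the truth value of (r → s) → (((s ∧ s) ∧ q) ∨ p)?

r → s = true → N = N  [¬true ∨ N]
s ∧ s = N ∧ N = N
(s ∧ s) ∧ q = N ∧ true = N
((s ∧ s) ∧ q) ∨ p = N ∨ N = N
(r → s) → (((s ∧ s) ∧ q) ∨ p) = N → N = N

N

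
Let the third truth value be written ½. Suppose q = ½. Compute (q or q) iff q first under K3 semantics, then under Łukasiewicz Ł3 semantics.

In K3: q or q = ½ or ½ = ½
(q or q) iff q = ½ iff ½ = ½
In Łukasiewicz Ł3: q or q = ½ or ½ = ½
(q or q) iff q = ½ iff ½ = 1
They differ because K3 and Łukasiewicz Ł3 treat ½ differently under implication.

½; 1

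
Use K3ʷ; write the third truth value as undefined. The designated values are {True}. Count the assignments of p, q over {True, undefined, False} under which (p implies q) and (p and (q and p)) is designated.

1

Designated under: (p=True, q=True).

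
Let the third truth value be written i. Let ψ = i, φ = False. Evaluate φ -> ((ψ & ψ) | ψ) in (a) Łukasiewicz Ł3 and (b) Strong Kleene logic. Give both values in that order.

True; True

In Łukasiewicz Ł3: ψ & ψ = i & i = i
(ψ & ψ) | ψ = i | i = i
φ -> ((ψ & ψ) | ψ) = False -> i = True  [min(1, 1−0+½)]
In Strong Kleene logic: ψ & ψ = i & i = i
(ψ & ψ) | ψ = i | i = i
φ -> ((ψ & ψ) | ψ) = False -> i = True  [~False | i]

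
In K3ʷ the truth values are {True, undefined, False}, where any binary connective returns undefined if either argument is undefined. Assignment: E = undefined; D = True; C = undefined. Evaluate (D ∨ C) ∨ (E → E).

D ∨ C = True ∨ undefined = undefined
E → E = undefined → undefined = undefined  [any arg is the third value ⇒ result is the third value]
(D ∨ C) ∨ (E → E) = undefined ∨ undefined = undefined

undefined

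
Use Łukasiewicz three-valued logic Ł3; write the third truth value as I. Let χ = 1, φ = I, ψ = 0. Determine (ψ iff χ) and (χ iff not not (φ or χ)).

0

ψ iff χ = 0 iff 1 = 0
φ or χ = I or 1 = 1
not (φ or χ) = not 1 = 0
not not (φ or χ) = not 0 = 1
χ iff not not (φ or χ) = 1 iff 1 = 1
(ψ iff χ) and (χ iff not not (φ or χ)) = 0 and 1 = 0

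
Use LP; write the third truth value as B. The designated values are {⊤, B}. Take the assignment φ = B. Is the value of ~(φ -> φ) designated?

Yes

φ -> φ = B -> B = B  [~B | B]
~(φ -> φ) = ~B = B
B ∈ {⊤, B}.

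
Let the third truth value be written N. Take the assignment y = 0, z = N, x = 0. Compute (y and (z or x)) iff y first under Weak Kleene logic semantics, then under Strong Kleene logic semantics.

In Weak Kleene logic: z or x = N or 0 = N
y and (z or x) = 0 and N = N
(y and (z or x)) iff y = N iff 0 = N
In Strong Kleene logic: z or x = N or 0 = N
y and (z or x) = 0 and N = 0
(y and (z or x)) iff y = 0 iff 0 = 1
They differ because Weak Kleene logic and Strong Kleene logic treat N differently under the binary connectives.

N; 1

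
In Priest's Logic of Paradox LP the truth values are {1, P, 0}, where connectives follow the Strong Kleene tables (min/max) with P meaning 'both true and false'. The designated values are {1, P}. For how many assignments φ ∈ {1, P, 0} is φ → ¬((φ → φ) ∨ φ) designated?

2

φ=1: 0 ·
φ=P: P ✓
φ=0: 1 ✓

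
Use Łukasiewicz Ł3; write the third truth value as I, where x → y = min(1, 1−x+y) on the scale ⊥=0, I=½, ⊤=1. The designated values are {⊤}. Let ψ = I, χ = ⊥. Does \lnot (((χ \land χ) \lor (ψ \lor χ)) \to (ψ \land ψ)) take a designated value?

χ \land χ = ⊥ \land ⊥ = ⊥
ψ \lor χ = I \lor ⊥ = I
(χ \land χ) \lor (ψ \lor χ) = ⊥ \lor I = I
ψ \land ψ = I \land I = I
((χ \land χ) \lor (ψ \lor χ)) \to (ψ \land ψ) = I \to I = ⊤  [min(1, 1−½+½)]
\lnot (((χ \land χ) \lor (ψ \lor χ)) \to (ψ \land ψ)) = \lnot ⊤ = ⊥
⊥ ∉ {⊤}.

No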